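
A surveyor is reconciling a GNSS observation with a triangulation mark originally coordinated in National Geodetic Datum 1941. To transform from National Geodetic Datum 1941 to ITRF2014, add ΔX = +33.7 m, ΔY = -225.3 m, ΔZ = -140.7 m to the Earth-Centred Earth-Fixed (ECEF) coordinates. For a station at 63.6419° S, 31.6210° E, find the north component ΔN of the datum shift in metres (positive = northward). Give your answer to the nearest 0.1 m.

The local north axis is (−sin φ cos λ, −sin φ sin λ, cos φ), giving ΔN = 25.713 − 105.844 − 62.468 = -142.60 m.

ΔN = -142.6 m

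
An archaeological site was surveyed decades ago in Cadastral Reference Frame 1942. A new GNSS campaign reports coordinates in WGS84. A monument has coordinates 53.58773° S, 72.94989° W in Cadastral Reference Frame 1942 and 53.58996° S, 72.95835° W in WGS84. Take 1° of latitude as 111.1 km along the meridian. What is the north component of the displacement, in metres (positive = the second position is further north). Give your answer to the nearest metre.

Δφ = -53.58996° − -53.58773° = -0.00223°; Δλ = -72.95835° − -72.94989° = -0.00846°.
ΔN = Δφ × 111100 = -247.8 m; ΔE = Δλ × 111100 × cos(-53.58773°) = -0.00846 × 111100 × 0.593591 = -557.9 m.

ΔN = -248 m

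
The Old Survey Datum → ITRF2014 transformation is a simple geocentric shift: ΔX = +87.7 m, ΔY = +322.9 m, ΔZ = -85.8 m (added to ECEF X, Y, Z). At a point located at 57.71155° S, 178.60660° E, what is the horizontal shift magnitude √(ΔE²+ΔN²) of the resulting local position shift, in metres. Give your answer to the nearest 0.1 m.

The local east axis at (φ, λ) is (−sin λ, cos λ, 0), so ΔE = −sin(178.60660°)·87.7 + cos(178.60660°)·322.9 = -324.94 m.
The local north axis is (−sin φ cos λ, −sin φ sin λ, cos φ), giving ΔN = -74.117 + 6.638 − 45.833 = -113.31 m.
Horizontal magnitude = √(ΔE² + ΔN²) = √((-324.94)² + (-113.31)²) = 344.13 m.

344.1 m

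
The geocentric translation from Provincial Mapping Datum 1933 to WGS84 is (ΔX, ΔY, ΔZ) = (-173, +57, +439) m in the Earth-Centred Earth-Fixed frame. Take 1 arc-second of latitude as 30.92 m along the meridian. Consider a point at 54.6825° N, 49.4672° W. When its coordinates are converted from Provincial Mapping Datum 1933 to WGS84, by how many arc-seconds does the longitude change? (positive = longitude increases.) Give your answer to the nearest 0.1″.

Δλ = -5.3″

sin φ = 0.815961, cos φ = 0.578107, sin λ = -0.760034, cos λ = 0.649883.
East component: ΔE = −sin λ·ΔX + cos λ·ΔY = −(-0.760034)(-173) + (0.649883)(57) = -94.44 m.
1° of latitude spans 3600 × 30.92 = 111312 m; at latitude φ, 1° of longitude spans that × cos φ = 64350.2 m, so Δλ = -94.44 / 64350.2 × 3600 = -5.283″.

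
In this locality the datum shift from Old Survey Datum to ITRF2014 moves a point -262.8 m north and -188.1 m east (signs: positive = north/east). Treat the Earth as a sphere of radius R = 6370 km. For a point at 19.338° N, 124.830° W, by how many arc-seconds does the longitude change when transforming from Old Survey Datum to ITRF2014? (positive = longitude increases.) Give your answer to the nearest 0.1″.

Δλ = -6.5″

At latitude 19.338°, cos φ = 0.943582.
One radian of longitude at latitude φ spans R cos φ, so Δλ = ΔE / (R cos φ) = -188.1 / (6370000 × 0.943582) = -3.1295e-05 rad = -6.455″.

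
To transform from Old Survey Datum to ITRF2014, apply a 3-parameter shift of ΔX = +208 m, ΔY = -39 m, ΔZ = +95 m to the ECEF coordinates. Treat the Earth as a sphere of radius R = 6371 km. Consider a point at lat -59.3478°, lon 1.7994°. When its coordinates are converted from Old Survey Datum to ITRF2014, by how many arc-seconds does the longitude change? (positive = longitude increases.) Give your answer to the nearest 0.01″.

sin φ = -0.860278, cos φ = 0.509825, sin λ = 0.031400, cos λ = 0.999507.
East component: ΔE = −sin λ·ΔX + cos λ·ΔY = −(0.031400)(208) + (0.999507)(-39) = -45.51 m.
1° of latitude spans πR/180 = 111195 m; at latitude φ, 1° of longitude spans that × cos φ = 56690.0 m, so Δλ = -45.51 / 56690.0 × 3600 = -2.890″.

Δλ = -2.89″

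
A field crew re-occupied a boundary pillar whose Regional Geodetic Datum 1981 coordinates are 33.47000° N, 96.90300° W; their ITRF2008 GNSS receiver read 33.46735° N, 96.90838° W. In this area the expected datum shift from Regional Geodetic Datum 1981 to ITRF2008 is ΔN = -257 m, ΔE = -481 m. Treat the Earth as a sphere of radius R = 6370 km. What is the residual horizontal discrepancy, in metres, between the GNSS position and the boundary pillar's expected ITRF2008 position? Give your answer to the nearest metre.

Observed coordinate differences: Δφ = -0.00265°, Δλ = -0.00538°.
Converting to metres (1° lat = 111177 m, cos φ = 0.834175): observed ΔN = -294.6 m, observed ΔE = -498.9 m.
Subtracting the expected shift leaves a residual of -294.6 − (-257) = -37.6 m north and -498.9 − (-481) = -17.9 m east.
Residual distance = √((-37.6)² + (-17.9)²) = 41.7 m.

42 m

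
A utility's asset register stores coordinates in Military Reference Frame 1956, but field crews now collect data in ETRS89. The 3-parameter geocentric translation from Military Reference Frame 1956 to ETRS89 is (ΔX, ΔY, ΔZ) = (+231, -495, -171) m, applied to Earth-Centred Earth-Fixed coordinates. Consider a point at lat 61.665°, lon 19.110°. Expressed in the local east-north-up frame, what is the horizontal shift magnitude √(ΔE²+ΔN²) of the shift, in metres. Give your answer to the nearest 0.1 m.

At φ = 61.665°, λ = 19.110°: sin φ = 0.880188, cos φ = 0.474626, sin λ = 0.327383, cos λ = 0.944892.
ΔE = −sin λ·ΔX + cos λ·ΔY = −(0.327383)·(231) + (0.944892)·(-495) = -543.35 m.
ΔN = −sin φ cos λ·ΔX − sin φ sin λ·ΔY + cos φ·ΔZ = −(0.880188)(0.944892)(231) − (0.880188)(0.327383)(-495) + (0.474626)(-171) = -130.64 m.
Horizontal magnitude = √(ΔE² + ΔN²) = √((-543.35)² + (-130.64)²) = 558.83 m.

558.8 m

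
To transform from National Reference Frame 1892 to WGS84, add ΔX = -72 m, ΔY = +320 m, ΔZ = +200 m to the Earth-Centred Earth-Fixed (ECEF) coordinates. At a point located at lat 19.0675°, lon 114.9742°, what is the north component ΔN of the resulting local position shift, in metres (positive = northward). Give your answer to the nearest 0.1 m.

ΔN = 84.3 m

The local north axis is (−sin φ cos λ, −sin φ sin λ, cos φ), giving ΔN = -9.931 − 94.764 + 189.027 = 84.33 m.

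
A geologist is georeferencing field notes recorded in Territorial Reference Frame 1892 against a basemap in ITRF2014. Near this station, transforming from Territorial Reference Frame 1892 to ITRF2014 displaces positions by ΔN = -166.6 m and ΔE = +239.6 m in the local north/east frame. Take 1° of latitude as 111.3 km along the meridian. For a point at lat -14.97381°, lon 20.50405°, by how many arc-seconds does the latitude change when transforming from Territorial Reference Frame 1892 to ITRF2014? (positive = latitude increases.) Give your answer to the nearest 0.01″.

Δφ = -5.39″

1° of latitude = 111.3 km, so Δφ = -166.6 / 111300 = -0.0014969° = -5.389″.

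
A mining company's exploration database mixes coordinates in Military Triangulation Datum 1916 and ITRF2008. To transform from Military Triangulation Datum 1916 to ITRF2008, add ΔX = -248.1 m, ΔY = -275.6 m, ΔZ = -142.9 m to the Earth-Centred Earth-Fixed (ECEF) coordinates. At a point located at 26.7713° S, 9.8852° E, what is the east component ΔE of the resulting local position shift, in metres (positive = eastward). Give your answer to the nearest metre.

The local east axis at (φ, λ) is (−sin λ, cos λ, 0), so ΔE = −sin(9.8852°)·(-248.1) + cos(9.8852°)·(-275.6) = -228.92 m.

ΔE = -229 m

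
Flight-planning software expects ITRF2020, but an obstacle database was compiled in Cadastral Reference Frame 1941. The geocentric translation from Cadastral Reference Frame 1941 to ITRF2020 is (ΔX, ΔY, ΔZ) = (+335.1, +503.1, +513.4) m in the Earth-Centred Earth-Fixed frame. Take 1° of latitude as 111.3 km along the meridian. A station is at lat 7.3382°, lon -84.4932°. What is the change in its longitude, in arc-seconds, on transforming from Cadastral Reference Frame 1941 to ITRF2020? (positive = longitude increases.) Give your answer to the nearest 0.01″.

sin φ = 0.127726, cos φ = 0.991810, sin λ = -0.995385, cos λ = 0.095964.
East component: ΔE = −sin λ·ΔX + cos λ·ΔY = −(-0.995385)(335.1) + (0.095964)(503.1) = 381.83 m.
1° of latitude spans 111300 m; at latitude φ, 1° of longitude spans that × cos φ = 110388.4 m, so Δλ = 381.83 / 110388.4 × 3600 = 12.452″.

Δλ = 12.45″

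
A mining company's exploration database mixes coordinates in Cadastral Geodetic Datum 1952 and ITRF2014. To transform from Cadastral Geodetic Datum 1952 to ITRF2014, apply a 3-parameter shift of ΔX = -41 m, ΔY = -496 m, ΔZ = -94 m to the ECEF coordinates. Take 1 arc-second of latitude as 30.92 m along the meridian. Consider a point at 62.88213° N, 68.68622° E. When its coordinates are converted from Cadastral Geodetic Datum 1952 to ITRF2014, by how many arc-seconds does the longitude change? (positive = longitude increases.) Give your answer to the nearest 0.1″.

Δλ = -10.1″

sin φ = 0.890071, cos φ = 0.455823, sin λ = 0.931604, cos λ = 0.363475.
East component: ΔE = −sin λ·ΔX + cos λ·ΔY = −(0.931604)(-41) + (0.363475)(-496) = -142.09 m.
1° of latitude spans 3600 × 30.92 = 111312 m; at latitude φ, 1° of longitude spans that × cos φ = 50738.5 m, so Δλ = -142.09 / 50738.5 × 3600 = -10.081″.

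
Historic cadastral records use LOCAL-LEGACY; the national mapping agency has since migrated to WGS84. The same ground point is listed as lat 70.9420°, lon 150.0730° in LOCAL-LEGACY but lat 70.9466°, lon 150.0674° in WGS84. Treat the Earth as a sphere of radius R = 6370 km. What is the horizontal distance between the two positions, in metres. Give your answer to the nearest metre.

550 m

Δφ = 70.9466° − 70.9420° = +0.0046°; Δλ = 150.0674° − 150.0730° = -0.0056°.
1° along a meridian = πR/180 = 111177 m.
ΔN = Δφ × 111177 = 511.4 m; ΔE = Δλ × 111177 × cos(70.9420°) = -0.0056 × 111177 × 0.326525 = -203.3 m.
Distance = √(ΔE² + ΔN²) = √((-203.3)² + 511.4²) = 550.3 m.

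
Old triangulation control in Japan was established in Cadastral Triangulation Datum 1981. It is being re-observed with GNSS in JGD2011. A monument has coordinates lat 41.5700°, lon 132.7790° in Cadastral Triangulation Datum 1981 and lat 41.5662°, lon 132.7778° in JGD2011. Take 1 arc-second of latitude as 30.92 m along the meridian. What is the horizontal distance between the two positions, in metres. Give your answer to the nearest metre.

435 m

Δφ = 41.5662° − 41.5700° = -0.0038°; Δλ = 132.7778° − 132.7790° = -0.0012°.
1° of latitude = 3600 × 30.92 = 111312 m.
ΔN = Δφ × 111312 = -423.0 m; ΔE = Δλ × 111312 × cos(41.5700°) = -0.0012 × 111312 × 0.748146 = -99.9 m.
Distance = √(ΔE² + ΔN²) = √((-99.9)² + (-423.0)²) = 434.6 m.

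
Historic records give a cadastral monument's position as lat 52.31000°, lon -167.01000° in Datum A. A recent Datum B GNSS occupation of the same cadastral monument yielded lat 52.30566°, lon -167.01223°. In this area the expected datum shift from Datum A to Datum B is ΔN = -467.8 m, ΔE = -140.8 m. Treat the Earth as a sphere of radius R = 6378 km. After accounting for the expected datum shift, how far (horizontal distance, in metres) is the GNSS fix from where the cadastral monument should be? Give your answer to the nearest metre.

19 m

Observed coordinate differences: Δφ = -0.00434°, Δλ = -0.00223°.
Converting to metres (1° lat = 111317 m, cos φ = 0.611389): observed ΔN = -483.1 m, observed ΔE = -151.8 m.
Subtracting the expected shift leaves a residual of -483.1 − (-467.8) = -15.3 m north and -151.8 − (-140.8) = -11.0 m east.
Residual distance = √((-15.3)² + (-11.0)²) = 18.8 m.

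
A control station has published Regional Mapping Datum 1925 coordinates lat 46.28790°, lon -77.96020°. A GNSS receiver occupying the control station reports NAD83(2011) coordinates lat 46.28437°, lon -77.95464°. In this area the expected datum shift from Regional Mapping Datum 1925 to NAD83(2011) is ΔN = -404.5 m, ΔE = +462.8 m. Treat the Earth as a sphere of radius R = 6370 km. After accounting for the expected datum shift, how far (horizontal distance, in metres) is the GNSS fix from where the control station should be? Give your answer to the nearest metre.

38 m

Observed coordinate differences: Δφ = -0.00353°, Δλ = +0.00556°.
Converting to metres (1° lat = 111177 m, cos φ = 0.691035): observed ΔN = -392.5 m, observed ΔE = 427.2 m.
Subtracting the expected shift leaves a residual of -392.5 − (-404.5) = 12.0 m north and 427.2 − (462.8) = -35.6 m east.
Residual distance = √(12.0² + (-35.6)²) = 37.6 m.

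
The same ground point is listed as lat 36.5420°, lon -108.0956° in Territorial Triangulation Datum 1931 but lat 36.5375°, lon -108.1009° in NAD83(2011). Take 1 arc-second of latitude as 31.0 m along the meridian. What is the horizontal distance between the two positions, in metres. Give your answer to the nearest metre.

Δφ = 36.5375° − 36.5420° = -0.0045°; Δλ = -108.1009° − -108.0956° = -0.0053°.
1° of latitude = 3600 × 31.00 = 111600 m.
ΔN = Δφ × 111600 = -502.2 m; ΔE = Δλ × 111600 × cos(36.5420°) = -0.0053 × 111600 × 0.803421 = -475.2 m.
Distance = √(ΔE² + ΔN²) = √((-475.2)² + (-502.2)²) = 691.4 m.

691 m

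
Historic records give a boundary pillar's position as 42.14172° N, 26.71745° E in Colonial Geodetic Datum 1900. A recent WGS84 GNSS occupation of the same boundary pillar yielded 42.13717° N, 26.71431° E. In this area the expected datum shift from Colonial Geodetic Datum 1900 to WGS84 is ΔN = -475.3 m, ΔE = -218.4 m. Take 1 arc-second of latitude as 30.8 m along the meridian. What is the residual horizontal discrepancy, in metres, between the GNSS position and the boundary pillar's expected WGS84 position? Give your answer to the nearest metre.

49 m

Observed coordinate differences: Δφ = -0.00455°, Δλ = -0.00314°.
Converting to metres (1° lat = 110880 m, cos φ = 0.741487): observed ΔN = -504.5 m, observed ΔE = -258.2 m.
Subtracting the expected shift leaves a residual of -504.5 − (-475.3) = -29.2 m north and -258.2 − (-218.4) = -39.8 m east.
Residual distance = √((-29.2)² + (-39.8)²) = 49.3 m.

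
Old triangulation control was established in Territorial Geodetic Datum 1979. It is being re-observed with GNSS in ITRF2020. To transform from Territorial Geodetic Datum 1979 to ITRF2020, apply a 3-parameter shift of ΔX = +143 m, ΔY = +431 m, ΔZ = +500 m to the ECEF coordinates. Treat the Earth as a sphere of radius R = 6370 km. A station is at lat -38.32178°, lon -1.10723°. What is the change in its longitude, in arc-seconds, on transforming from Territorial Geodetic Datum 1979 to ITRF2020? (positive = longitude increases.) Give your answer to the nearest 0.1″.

Δλ = 17.9″

sin φ = -0.620077, cos φ = 0.784541, sin λ = -0.019324, cos λ = 0.999813.
East component: ΔE = −sin λ·ΔX + cos λ·ΔY = −(-0.019324)(143) + (0.999813)(431) = 433.68 m.
1° of latitude spans πR/180 = 111177 m; at latitude φ, 1° of longitude spans that × cos φ = 87223.3 m, so Δλ = 433.68 / 87223.3 × 3600 = 17.900″.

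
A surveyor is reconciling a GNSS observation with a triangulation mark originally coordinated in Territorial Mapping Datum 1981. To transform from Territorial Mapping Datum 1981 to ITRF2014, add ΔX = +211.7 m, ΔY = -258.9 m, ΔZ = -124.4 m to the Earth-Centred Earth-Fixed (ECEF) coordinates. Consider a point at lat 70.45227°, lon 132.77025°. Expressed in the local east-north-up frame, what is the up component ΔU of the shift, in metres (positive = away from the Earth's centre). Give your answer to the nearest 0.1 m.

ΔU = -228.9 m

The local up (radial) axis is (cos φ cos λ, cos φ sin λ, sin φ), giving ΔU = -48.100 − 63.591 − 117.230 = -228.92 m.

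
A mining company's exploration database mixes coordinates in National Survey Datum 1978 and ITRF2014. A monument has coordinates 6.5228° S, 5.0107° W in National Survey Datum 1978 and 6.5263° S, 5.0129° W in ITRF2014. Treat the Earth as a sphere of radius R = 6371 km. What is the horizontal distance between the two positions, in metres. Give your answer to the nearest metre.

459 m

Δφ = -6.5263° − -6.5228° = -0.0035°; Δλ = -5.0129° − -5.0107° = -0.0022°.
1° along a meridian = πR/180 = 111195 m.
ΔN = Δφ × 111195 = -389.2 m; ΔE = Δλ × 111195 × cos(-6.5228°) = -0.0022 × 111195 × 0.993527 = -243.0 m.
Distance = √(ΔE² + ΔN²) = √((-243.0)² + (-389.2)²) = 458.8 m.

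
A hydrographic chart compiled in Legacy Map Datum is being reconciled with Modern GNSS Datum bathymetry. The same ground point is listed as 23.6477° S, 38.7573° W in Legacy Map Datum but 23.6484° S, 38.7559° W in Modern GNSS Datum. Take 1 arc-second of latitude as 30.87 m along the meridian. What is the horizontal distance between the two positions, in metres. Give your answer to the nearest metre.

Δφ = -23.6484° − -23.6477° = -0.0007°; Δλ = -38.7559° − -38.7573° = +0.0014°.
1° of latitude = 3600 × 30.87 = 111132 m.
ΔN = Δφ × 111132 = -77.8 m; ΔE = Δλ × 111132 × cos(-23.6477°) = +0.0014 × 111132 × 0.916029 = 142.5 m.
Distance = √(ΔE² + ΔN²) = √(142.5² + (-77.8)²) = 162.4 m.

162 m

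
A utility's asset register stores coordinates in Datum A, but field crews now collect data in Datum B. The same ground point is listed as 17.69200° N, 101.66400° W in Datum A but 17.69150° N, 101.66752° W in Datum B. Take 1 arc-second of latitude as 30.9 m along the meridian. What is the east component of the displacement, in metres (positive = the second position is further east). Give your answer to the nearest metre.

Δφ = 17.69150° − 17.69200° = -0.00050°; Δλ = -101.66752° − -101.66400° = -0.00352°.
1° of latitude = 3600 × 30.90 = 111240 m.
ΔN = Δφ × 111240 = -55.6 m; ΔE = Δλ × 111240 × cos(17.69200°) = -0.00352 × 111240 × 0.952704 = -373.0 m.

ΔE = -373 m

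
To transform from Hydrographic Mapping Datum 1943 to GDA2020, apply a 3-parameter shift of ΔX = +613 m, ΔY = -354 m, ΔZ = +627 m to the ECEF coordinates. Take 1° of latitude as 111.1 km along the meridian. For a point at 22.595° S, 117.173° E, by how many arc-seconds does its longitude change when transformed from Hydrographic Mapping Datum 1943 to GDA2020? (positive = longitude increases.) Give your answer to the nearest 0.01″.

sin φ = -0.384215, cos φ = 0.923244, sin λ = 0.889632, cos λ = -0.456679.
East component: ΔE = −sin λ·ΔX + cos λ·ΔY = −(0.889632)(613) + (-0.456679)(-354) = -383.68 m.
1° of latitude spans 111100 m; at latitude φ, 1° of longitude spans that × cos φ = 102572.4 m, so Δλ = -383.68 / 102572.4 × 3600 = -13.466″.

Δλ = -13.47″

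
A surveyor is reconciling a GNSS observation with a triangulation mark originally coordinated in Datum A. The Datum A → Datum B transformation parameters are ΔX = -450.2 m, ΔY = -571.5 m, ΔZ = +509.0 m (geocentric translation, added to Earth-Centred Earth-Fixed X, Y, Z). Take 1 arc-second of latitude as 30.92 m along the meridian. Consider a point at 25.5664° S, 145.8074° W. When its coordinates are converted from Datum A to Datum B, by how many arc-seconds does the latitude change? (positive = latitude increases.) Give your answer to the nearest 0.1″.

Δφ = 24.5″

sin φ = -0.431557, cos φ = 0.902086, sin λ = -0.561977, cos λ = -0.827153.
North component: ΔN = −sin φ cos λ·ΔX − sin φ sin λ·ΔY + cos φ·ΔZ = −(-0.431557)(-0.827153)(-450.2) − (-0.431557)(-0.561977)(-571.5) + (0.902086)(509.0) = 758.47 m.
1° of latitude spans 3600 × 30.92 = 111312 m, so Δφ = 758.47 / 111312 × 3600 = 24.530″.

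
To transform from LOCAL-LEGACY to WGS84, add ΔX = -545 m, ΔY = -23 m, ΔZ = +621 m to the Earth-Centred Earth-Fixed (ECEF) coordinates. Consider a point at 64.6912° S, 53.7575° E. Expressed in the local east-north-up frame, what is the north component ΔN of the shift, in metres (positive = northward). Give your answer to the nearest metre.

ΔN = -43 m

At φ = -64.6912°, λ = 53.7575°: sin φ = -0.904017, cos φ = 0.427497, sin λ = 0.806522, cos λ = 0.591204.
ΔN = −sin φ cos λ·ΔX − sin φ sin λ·ΔY + cos φ·ΔZ = −(-0.904017)(0.591204)(-545) − (-0.904017)(0.806522)(-23) + (0.427497)(621) = -42.57 m.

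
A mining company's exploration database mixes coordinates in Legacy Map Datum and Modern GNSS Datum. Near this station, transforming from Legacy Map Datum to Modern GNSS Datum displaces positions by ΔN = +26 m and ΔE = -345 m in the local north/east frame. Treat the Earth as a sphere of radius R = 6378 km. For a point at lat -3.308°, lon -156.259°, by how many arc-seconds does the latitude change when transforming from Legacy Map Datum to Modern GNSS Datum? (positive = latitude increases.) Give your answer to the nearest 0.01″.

On a sphere of radius R, 1 rad of latitude = R, so Δφ = ΔN / R = 26.0 / 6378000 = 4.0765e-06 rad = 0.841″.

Δφ = 0.84″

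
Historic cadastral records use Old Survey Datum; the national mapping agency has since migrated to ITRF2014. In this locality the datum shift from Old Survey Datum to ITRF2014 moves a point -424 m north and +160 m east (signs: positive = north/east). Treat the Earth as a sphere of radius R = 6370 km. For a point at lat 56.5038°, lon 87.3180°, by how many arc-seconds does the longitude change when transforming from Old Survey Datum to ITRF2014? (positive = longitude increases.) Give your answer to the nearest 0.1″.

Δλ = 9.4″

At latitude 56.5038°, cos φ = 0.551882.
One radian of longitude at latitude φ spans R cos φ, so Δλ = ΔE / (R cos φ) = 160.0 / (6370000 × 0.551882) = 4.5513e-05 rad = 9.388″.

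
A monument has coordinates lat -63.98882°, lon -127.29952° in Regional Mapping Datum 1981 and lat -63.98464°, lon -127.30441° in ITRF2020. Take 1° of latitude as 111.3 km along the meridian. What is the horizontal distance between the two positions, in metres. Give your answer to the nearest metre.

523 m

Δφ = -63.98464° − -63.98882° = +0.00418°; Δλ = -127.30441° − -127.29952° = -0.00489°.
ΔN = Δφ × 111300 = 465.2 m; ΔE = Δλ × 111300 × cos(-63.98882°) = -0.00489 × 111300 × 0.438547 = -238.7 m.
Distance = √(ΔE² + ΔN²) = √((-238.7)² + 465.2²) = 522.9 m.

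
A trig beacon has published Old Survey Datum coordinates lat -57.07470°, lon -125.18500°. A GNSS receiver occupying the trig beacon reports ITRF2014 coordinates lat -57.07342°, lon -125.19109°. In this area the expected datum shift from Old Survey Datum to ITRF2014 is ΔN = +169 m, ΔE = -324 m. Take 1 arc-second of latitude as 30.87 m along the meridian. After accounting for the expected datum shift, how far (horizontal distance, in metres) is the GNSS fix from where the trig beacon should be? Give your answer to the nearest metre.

51 m

Observed coordinate differences: Δφ = +0.00128°, Δλ = -0.00609°.
Converting to metres (1° lat = 111132 m, cos φ = 0.543545): observed ΔN = 142.2 m, observed ΔE = -367.9 m.
Subtracting the expected shift leaves a residual of 142.2 − (169) = -26.8 m north and -367.9 − (-324) = -43.9 m east.
Residual distance = √((-26.8)² + (-43.9)²) = 51.4 m.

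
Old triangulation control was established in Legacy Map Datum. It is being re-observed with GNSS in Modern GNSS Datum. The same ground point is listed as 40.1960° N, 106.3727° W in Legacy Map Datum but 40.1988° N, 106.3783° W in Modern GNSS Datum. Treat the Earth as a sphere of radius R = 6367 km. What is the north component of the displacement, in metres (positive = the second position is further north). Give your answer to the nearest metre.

ΔN = 311 m

Δφ = 40.1988° − 40.1960° = +0.0028°; Δλ = -106.3783° − -106.3727° = -0.0056°.
1° along a meridian = πR/180 = 111125 m.
ΔN = Δφ × 111125 = 311.2 m; ΔE = Δλ × 111125 × cos(40.1960°) = -0.0056 × 111125 × 0.763841 = -475.3 m.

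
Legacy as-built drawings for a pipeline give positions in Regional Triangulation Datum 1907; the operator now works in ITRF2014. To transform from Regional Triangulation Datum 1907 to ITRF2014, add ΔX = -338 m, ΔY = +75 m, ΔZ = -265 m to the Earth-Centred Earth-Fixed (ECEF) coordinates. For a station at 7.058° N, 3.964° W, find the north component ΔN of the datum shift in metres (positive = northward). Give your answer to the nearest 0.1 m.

ΔN = -220.9 m

At φ = 7.058°, λ = -3.964°: sin φ = 0.122874, cos φ = 0.992422, sin λ = -0.069130, cos λ = 0.997608.
ΔN = −sin φ cos λ·ΔX − sin φ sin λ·ΔY + cos φ·ΔZ = −(0.122874)(0.997608)(-338) − (0.122874)(-0.069130)(75) + (0.992422)(-265) = -220.92 m.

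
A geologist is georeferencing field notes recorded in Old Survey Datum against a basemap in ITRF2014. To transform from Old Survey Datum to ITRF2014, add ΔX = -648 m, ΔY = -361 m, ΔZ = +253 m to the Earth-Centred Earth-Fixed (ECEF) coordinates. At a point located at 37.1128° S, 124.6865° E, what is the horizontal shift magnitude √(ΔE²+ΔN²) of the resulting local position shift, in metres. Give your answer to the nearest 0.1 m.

777.9 m

At φ = -37.1128°, λ = 124.6865°: sin φ = -0.603386, cos φ = 0.797449, sin λ = 0.822278, cos λ = -0.569086.
ΔE = −sin λ·ΔX + cos λ·ΔY = −(0.822278)·(-648) + (-0.569086)·(-361) = 738.28 m.
ΔN = −sin φ cos λ·ΔX − sin φ sin λ·ΔY + cos φ·ΔZ = −(-0.603386)(-0.569086)(-648) − (-0.603386)(0.822278)(-361) + (0.797449)(253) = 245.15 m.
Horizontal magnitude = √(ΔE² + ΔN²) = √(738.28² + 245.15²) = 777.92 m.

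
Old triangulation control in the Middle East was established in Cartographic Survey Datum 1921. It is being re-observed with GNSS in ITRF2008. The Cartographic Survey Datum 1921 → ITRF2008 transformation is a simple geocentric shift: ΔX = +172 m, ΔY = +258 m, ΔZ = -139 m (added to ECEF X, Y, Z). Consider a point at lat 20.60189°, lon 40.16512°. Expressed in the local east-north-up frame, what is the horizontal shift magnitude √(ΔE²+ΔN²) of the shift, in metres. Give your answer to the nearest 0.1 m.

250.2 m

The local east axis at (φ, λ) is (−sin λ, cos λ, 0), so ΔE = −sin(40.16512°)·172 + cos(40.16512°)·258 = 86.22 m.
The local north axis is (−sin φ cos λ, −sin φ sin λ, cos φ), giving ΔN = -46.250 − 58.554 − 130.111 = -234.92 m.
Horizontal magnitude = √(ΔE² + ΔN²) = √(86.22² + (-234.92)²) = 250.24 m.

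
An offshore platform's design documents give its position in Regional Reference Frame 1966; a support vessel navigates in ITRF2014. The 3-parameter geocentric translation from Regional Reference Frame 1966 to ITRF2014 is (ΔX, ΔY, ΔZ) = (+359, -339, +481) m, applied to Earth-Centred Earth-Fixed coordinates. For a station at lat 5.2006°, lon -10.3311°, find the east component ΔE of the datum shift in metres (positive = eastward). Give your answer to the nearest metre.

At φ = 5.2006°, λ = -10.3311°: sin φ = 0.090643, cos φ = 0.995883, sin λ = -0.179336, cos λ = 0.983788.
ΔE = −sin λ·ΔX + cos λ·ΔY = −(-0.179336)·(359) + (0.983788)·(-339) = -269.12 m.

ΔE = -269 m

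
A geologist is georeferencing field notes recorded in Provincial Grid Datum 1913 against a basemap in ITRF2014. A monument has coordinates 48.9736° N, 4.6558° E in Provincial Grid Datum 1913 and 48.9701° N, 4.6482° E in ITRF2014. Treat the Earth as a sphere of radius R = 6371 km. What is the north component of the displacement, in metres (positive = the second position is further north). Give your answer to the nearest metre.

ΔN = -389 m

Δφ = 48.9701° − 48.9736° = -0.0035°; Δλ = 4.6482° − 4.6558° = -0.0076°.
1° along a meridian = πR/180 = 111195 m.
ΔN = Δφ × 111195 = -389.2 m; ΔE = Δλ × 111195 × cos(48.9736°) = -0.0076 × 111195 × 0.656407 = -554.7 m.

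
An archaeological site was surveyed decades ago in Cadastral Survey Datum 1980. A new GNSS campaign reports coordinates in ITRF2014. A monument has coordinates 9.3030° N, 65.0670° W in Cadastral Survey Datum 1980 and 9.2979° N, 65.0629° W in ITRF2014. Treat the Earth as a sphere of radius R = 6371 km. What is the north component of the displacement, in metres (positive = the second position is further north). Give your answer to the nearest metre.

ΔN = -567 m

Δφ = 9.2979° − 9.3030° = -0.0051°; Δλ = -65.0629° − -65.0670° = +0.0041°.
1° along a meridian = πR/180 = 111195 m.
ΔN = Δφ × 111195 = -567.1 m; ΔE = Δλ × 111195 × cos(9.3030°) = +0.0041 × 111195 × 0.986847 = 449.9 m.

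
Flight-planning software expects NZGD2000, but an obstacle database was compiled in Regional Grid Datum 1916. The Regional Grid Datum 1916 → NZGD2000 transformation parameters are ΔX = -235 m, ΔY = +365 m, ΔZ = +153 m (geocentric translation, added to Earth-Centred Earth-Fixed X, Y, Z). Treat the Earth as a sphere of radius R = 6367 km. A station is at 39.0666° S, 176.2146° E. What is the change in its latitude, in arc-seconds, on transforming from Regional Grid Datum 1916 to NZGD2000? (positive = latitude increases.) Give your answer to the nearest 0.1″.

Δφ = 9.1″

sin φ = -0.630223, cos φ = 0.776414, sin λ = 0.066020, cos λ = -0.997818.
North component: ΔN = −sin φ cos λ·ΔX − sin φ sin λ·ΔY + cos φ·ΔZ = −(-0.630223)(-0.997818)(-235) − (-0.630223)(0.066020)(365) + (0.776414)(153) = 281.76 m.
1° of latitude spans πR/180 = 111125 m, so Δφ = 281.76 / 111125 × 3600 = 9.128″.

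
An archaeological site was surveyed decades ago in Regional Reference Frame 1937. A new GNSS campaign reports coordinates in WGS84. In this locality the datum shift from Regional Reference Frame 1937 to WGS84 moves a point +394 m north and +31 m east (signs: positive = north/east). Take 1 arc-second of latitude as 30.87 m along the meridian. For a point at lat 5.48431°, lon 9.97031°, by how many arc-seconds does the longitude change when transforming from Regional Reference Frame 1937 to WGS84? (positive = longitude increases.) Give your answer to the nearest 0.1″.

Δλ = 1.0″

At latitude 5.48431°, cos φ = 0.995422.
1″ of longitude at this latitude = 30.87 × cos φ = 30.7287 m, so Δλ = 31.0 / 30.7287 = 1.009″.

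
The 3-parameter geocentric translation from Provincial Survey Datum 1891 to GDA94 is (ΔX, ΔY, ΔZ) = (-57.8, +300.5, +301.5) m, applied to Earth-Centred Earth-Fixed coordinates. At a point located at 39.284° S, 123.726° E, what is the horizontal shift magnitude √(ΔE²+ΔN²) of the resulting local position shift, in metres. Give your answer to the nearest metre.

At φ = -39.284°, λ = 123.726°: sin φ = -0.633165, cos φ = 0.774017, sin λ = 0.831702, cos λ = -0.555222.
ΔE = −sin λ·ΔX + cos λ·ΔY = −(0.831702)·(-57.8) + (-0.555222)·(300.5) = -118.77 m.
ΔN = −sin φ cos λ·ΔX − sin φ sin λ·ΔY + cos φ·ΔZ = −(-0.633165)(-0.555222)(-57.8) − (-0.633165)(0.831702)(300.5) + (0.774017)(301.5) = 411.93 m.
Horizontal magnitude = √(ΔE² + ΔN²) = √((-118.77)² + 411.93²) = 428.71 m.

429 m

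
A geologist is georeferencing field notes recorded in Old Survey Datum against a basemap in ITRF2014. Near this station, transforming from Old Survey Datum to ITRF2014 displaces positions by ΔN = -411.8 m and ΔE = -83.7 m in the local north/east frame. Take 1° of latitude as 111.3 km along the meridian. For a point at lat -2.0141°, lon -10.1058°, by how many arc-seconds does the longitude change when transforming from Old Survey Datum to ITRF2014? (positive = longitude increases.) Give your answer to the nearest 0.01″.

At latitude -2.0141°, cos φ = 0.999382.
1° of longitude at this latitude = 111.3 × cos φ = 111.23 km, so Δλ = -83.7 / 111231.2 = -0.0007525° = -2.709″.

Δλ = -2.71″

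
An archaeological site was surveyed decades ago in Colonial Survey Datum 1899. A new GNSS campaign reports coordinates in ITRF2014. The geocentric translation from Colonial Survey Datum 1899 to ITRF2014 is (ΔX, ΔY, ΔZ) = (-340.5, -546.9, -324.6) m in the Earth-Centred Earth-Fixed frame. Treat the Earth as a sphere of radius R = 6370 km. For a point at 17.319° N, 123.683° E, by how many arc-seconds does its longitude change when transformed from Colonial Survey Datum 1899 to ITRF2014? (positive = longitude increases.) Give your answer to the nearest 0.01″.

Δλ = 19.90″

sin φ = 0.297691, cos φ = 0.954662, sin λ = 0.832119, cos λ = -0.554598.
East component: ΔE = −sin λ·ΔX + cos λ·ΔY = −(0.832119)(-340.5) + (-0.554598)(-546.9) = 586.65 m.
1° of latitude spans πR/180 = 111177 m; at latitude φ, 1° of longitude spans that × cos φ = 106136.9 m, so Δλ = 586.65 / 106136.9 × 3600 = 19.898″.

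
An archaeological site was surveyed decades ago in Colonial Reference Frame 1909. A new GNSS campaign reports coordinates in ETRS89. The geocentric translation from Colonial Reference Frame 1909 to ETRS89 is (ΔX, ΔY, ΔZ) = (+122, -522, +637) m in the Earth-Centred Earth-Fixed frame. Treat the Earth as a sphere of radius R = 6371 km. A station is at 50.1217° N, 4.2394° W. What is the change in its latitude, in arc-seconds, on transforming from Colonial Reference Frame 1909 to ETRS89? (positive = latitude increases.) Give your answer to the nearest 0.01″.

sin φ = 0.767408, cos φ = 0.641159, sin λ = -0.073924, cos λ = 0.997264.
North component: ΔN = −sin φ cos λ·ΔX − sin φ sin λ·ΔY + cos φ·ΔZ = −(0.767408)(0.997264)(122) − (0.767408)(-0.073924)(-522) + (0.641159)(637) = 285.44 m.
1° of latitude spans πR/180 = 111195 m, so Δφ = 285.44 / 111195 × 3600 = 9.241″.

Δφ = 9.24″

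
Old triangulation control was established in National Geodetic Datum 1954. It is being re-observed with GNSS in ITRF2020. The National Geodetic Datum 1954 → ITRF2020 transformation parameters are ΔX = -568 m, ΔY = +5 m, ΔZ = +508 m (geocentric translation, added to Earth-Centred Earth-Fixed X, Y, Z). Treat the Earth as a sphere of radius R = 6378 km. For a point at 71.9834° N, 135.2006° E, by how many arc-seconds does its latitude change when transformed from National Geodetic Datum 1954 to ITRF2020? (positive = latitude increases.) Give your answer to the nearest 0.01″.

Δφ = -7.42″

sin φ = 0.950967, cos φ = 0.309293, sin λ = 0.704627, cos λ = -0.709578.
North component: ΔN = −sin φ cos λ·ΔX − sin φ sin λ·ΔY + cos φ·ΔZ = −(0.950967)(-0.709578)(-568) − (0.950967)(0.704627)(5) + (0.309293)(508) = -229.51 m.
1° of latitude spans πR/180 = 111317 m, so Δφ = -229.51 / 111317 × 3600 = -7.422″.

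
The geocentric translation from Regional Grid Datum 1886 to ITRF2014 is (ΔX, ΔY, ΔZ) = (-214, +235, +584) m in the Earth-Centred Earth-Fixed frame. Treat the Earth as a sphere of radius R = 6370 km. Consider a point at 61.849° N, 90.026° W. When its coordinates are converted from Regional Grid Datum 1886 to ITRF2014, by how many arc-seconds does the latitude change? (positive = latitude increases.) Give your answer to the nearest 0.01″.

sin φ = 0.881707, cos φ = 0.471797, sin λ = -1.000000, cos λ = -0.000454.
North component: ΔN = −sin φ cos λ·ΔX − sin φ sin λ·ΔY + cos φ·ΔZ = −(0.881707)(-0.000454)(-214) − (0.881707)(-1.000000)(235) + (0.471797)(584) = 482.64 m.
1° of latitude spans πR/180 = 111177 m, so Δφ = 482.64 / 111177 × 3600 = 15.628″.

Δφ = 15.63″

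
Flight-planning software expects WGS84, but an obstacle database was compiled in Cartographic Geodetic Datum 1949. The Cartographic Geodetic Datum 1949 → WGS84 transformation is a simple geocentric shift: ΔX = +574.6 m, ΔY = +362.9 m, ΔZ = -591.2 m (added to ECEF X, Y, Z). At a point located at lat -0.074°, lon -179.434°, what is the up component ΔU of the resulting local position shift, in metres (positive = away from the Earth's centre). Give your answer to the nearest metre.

ΔU = -577 m

At φ = -0.074°, λ = -179.434°: sin φ = -0.001292, cos φ = 0.999999, sin λ = -0.009878, cos λ = -0.999951.
ΔU = cos φ cos λ·ΔX + cos φ sin λ·ΔY + sin φ·ΔZ = (0.999999)(-0.999951)(574.6) + (0.999999)(-0.009878)(362.9) + (-0.001292)(-591.2) = -577.39 m.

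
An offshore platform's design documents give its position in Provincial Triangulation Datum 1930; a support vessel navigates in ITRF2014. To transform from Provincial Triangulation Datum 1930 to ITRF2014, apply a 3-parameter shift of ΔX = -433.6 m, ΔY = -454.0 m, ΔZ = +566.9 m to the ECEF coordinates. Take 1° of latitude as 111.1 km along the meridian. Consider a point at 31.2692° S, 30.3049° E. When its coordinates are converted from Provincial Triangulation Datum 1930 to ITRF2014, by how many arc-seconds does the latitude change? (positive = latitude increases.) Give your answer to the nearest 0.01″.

sin φ = -0.519060, cos φ = 0.854738, sin λ = 0.504601, cos λ = 0.863352.
North component: ΔN = −sin φ cos λ·ΔX − sin φ sin λ·ΔY + cos φ·ΔZ = −(-0.519060)(0.863352)(-433.6) − (-0.519060)(0.504601)(-454.0) + (0.854738)(566.9) = 171.33 m.
1° of latitude spans 111100 m, so Δφ = 171.33 / 111100 × 3600 = 5.552″.

Δφ = 5.55″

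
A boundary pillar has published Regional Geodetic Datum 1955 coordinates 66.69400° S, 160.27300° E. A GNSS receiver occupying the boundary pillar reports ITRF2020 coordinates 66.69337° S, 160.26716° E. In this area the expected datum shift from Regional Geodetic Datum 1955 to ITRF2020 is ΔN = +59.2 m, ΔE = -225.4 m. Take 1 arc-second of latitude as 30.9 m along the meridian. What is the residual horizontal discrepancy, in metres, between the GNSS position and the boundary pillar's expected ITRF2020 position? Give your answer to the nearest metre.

Observed coordinate differences: Δφ = +0.00063°, Δλ = -0.00584°.
Converting to metres (1° lat = 111240 m, cos φ = 0.395642): observed ΔN = 70.1 m, observed ΔE = -257.0 m.
Subtracting the expected shift leaves a residual of 70.1 − (59.2) = 10.9 m north and -257.0 − (-225.4) = -31.6 m east.
Residual distance = √(10.9² + (-31.6)²) = 33.4 m.

33 m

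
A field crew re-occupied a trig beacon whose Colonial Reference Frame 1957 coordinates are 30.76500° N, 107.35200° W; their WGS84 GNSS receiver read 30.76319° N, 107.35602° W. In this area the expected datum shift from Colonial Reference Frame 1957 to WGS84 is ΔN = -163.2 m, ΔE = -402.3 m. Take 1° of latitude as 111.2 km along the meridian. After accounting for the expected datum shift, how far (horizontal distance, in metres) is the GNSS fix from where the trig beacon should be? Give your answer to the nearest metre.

42 m

Observed coordinate differences: Δφ = -0.00181°, Δλ = -0.00402°.
Converting to metres (1° lat = 111200 m, cos φ = 0.859273): observed ΔN = -201.3 m, observed ΔE = -384.1 m.
Subtracting the expected shift leaves a residual of -201.3 − (-163.2) = -38.1 m north and -384.1 − (-402.3) = 18.2 m east.
Residual distance = √((-38.1)² + 18.2²) = 42.2 m.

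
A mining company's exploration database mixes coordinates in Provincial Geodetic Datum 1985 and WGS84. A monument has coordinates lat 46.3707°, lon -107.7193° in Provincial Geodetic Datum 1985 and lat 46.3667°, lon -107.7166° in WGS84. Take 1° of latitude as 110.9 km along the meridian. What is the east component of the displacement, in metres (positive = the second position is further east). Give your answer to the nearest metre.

Δφ = 46.3667° − 46.3707° = -0.0040°; Δλ = -107.7166° − -107.7193° = +0.0027°.
ΔN = Δφ × 110900 = -443.6 m; ΔE = Δλ × 110900 × cos(46.3707°) = +0.0027 × 110900 × 0.689990 = 206.6 m.

ΔE = 207 m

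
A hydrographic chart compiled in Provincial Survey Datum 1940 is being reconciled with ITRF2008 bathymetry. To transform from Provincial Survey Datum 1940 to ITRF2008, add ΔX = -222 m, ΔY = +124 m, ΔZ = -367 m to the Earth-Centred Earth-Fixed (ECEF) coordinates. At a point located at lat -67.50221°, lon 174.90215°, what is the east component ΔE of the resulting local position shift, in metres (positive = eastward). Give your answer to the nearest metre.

The local east axis at (φ, λ) is (−sin λ, cos λ, 0), so ΔE = −sin(174.90215°)·(-222) + cos(174.90215°)·124 = -103.78 m.

ΔE = -104 m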